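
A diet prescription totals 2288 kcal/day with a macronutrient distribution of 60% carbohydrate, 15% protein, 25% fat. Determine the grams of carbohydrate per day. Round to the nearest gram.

Carbohydrate energy = 60% × 2288 = 1372.8 kcal.
At 4 kcal/g: 1372.8 ÷ 4 = 343.2 g.

343 g/day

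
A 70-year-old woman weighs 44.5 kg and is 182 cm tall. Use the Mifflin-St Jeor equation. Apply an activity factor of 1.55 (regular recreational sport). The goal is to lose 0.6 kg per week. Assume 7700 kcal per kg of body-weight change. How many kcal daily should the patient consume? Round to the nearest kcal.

Mifflin-St Jeor (female): BMR = 10(44.5) + 6.25(182) − 5(70) − 161 = 445 + 1137.5 − 350 − 161 = 1071.5 kcal/day.
TEE = 1071.5 × 1.55 = 1660.825 kcal/day.
Required daily deficit = 0.6 × 7700 ÷ 7 = 660 kcal/day.
Target intake = 1660.825 − 660 = 1000.825 kcal/day.

1001 kcal daily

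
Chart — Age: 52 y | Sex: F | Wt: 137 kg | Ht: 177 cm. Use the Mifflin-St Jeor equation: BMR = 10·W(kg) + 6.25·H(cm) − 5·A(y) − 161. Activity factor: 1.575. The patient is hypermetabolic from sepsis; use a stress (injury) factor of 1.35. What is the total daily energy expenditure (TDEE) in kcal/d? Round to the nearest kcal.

Mifflin-St Jeor (female): BMR = 10(137) + 6.25(177) − 5(52) − 161 = 1370 + 1106.25 − 260 − 161 = 2055.25 kcal/day.
TEE = BMR × activity factor = 2055.25 × 1.575 = 3237.0188 kcal/day.
Apply stress factor: 3237.0188 × 1.35 = 4369.9753 kcal/day.

4370 kcal/d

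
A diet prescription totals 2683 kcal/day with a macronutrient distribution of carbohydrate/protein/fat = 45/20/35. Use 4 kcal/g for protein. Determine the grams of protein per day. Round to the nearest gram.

134 g/day

Protein energy = 20% × 2683 = 536.6 kcal.
At 4 kcal/g: 536.6 ÷ 4 = 134.15 g.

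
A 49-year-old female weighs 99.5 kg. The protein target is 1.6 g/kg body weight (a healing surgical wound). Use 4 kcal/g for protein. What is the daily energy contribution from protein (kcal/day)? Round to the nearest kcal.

Protein = 1.6 g/kg × 99.5 kg = 159.2 g/day.
Protein energy = 159.2 g × 4 kcal/g = 636.8 kcal/day.

637 kcal/day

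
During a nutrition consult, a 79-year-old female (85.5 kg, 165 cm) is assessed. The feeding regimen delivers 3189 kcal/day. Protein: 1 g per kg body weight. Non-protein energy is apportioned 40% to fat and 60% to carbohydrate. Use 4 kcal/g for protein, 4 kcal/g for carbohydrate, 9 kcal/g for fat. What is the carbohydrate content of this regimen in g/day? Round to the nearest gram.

Protein = 1 × 85.5 = 85.5 g → 85.5 × 4 = 342 kcal.
Non-protein calories = 3189 − 342 = 2847 kcal.
Fat: 40% × 2847 = 1138.8 kcal; carbohydrate: 1708.2 kcal.
Carbohydrate: 1708.2 kcal ÷ 4 kcal/g = 427.05 g.

427 g/day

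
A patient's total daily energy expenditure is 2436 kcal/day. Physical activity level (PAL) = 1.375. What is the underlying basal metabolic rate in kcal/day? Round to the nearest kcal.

1772 kcal/day

BMR = TEE ÷ activity factor = 2436 ÷ 1.375 = 1771.6364 kcal/day.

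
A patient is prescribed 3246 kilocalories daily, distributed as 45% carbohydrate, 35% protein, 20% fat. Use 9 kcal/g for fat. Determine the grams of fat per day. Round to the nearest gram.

Fat energy = 20% × 3246 = 649.2 kcal.
At 9 kcal/g: 649.2 ÷ 9 = 72.1333 g.

72 g/day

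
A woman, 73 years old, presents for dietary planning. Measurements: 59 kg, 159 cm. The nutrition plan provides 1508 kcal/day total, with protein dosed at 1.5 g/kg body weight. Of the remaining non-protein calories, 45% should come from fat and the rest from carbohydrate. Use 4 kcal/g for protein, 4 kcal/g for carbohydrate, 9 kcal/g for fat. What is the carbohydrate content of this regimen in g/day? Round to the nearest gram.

Protein = 1.5 × 59 = 88.5 g → 88.5 × 4 = 354 kcal.
Non-protein calories = 1508 − 354 = 1154 kcal.
Fat: 45% × 1154 = 519.3 kcal; carbohydrate: 634.7 kcal.
Carbohydrate: 634.7 kcal ÷ 4 kcal/g = 158.675 g.

159 g/day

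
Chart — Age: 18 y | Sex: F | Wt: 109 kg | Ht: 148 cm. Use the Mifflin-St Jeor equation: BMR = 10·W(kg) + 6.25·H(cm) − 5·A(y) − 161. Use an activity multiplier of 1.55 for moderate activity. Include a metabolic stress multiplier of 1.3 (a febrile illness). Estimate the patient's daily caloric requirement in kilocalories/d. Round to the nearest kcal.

3554 kilocalories/d

Mifflin-St Jeor (female): BMR = 10(109) + 6.25(148) − 5(18) − 161 = 1090 + 925 − 90 − 161 = 1764 kcal/day.
TEE = BMR × activity factor = 1764 × 1.55 = 2734.2 kcal/day.
Apply stress factor: 2734.2 × 1.3 = 3554.46 kcal/day.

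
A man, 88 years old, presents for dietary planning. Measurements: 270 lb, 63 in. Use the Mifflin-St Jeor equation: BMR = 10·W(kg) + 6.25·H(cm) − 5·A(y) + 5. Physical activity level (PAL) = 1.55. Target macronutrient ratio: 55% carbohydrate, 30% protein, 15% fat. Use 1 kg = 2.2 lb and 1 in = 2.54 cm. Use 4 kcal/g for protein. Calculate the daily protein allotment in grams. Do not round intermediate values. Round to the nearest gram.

208 g/day

Convert to metric: weight = 270 ÷ 2.2 = 122.7273 kg; height = 63 × 2.54 = 160.02 cm.
Mifflin-St Jeor (male): BMR = 10(122.7273) + 6.25(160.02) − 5(88) + 5 = 1227.2727 + 1000.125 − 440 + 5 = 1792.3977 kcal/day.
TEE = 1792.3977 × 1.55 = 2778.2165 kcal/day.
Protein energy = 30% × 2778.2165 = 833.4649 kcal.
Protein = 833.4649 ÷ 4 kcal/g = 208.3662 g.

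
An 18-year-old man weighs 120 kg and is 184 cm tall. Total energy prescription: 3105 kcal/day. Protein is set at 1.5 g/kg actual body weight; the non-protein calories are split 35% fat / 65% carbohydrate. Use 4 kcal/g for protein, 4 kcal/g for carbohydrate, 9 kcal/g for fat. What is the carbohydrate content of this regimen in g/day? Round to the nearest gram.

388 g/day

Protein = 1.5 × 120 = 180 g → 180 × 4 = 720 kcal.
Non-protein calories = 3105 − 720 = 2385 kcal.
Fat: 35% × 2385 = 834.75 kcal; carbohydrate: 1550.25 kcal.
Carbohydrate: 1550.25 kcal ÷ 4 kcal/g = 387.5625 g.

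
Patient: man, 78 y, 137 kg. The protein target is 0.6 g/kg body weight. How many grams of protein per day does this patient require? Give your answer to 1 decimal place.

82.2 g/day

Protein = 0.6 g/kg × 137 kg = 82.2 g/day.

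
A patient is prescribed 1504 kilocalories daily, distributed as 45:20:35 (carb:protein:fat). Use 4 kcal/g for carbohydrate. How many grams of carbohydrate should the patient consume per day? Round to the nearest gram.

169 g/day

Carbohydrate energy = 45% × 1504 = 676.8 kcal.
At 4 kcal/g: 676.8 ÷ 4 = 169.2 g.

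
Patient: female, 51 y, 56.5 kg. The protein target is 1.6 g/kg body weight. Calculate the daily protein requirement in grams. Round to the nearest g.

90 g/day

Protein = 1.6 g/kg × 56.5 kg = 90.4 g/day.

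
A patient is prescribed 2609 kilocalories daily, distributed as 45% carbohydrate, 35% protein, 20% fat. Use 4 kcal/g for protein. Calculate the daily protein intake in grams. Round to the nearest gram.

228 g/day

Protein energy = 35% × 2609 = 913.15 kcal.
At 4 kcal/g: 913.15 ÷ 4 = 228.2875 g.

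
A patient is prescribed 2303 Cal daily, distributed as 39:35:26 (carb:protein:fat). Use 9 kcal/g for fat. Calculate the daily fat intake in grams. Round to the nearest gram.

Fat energy = 26% × 2303 = 598.78 kcal.
At 9 kcal/g: 598.78 ÷ 9 = 66.5311 g.

67 g/day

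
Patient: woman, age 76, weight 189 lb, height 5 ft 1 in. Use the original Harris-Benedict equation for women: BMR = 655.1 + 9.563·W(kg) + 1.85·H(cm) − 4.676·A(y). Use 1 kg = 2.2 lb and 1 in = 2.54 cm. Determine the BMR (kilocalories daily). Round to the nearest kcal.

1408 kilocalories daily

Convert to metric: weight = 189 ÷ 2.2 = 85.9091 kg; height = (5×12 + 1) × 2.54 = 61 × 2.54 = 154.94 cm.
Harris-Benedict: BMR = 655.1 + 9.563(85.9091) + 1.85(154.94) − 4.676(76) = 1407.9116 kcal/day.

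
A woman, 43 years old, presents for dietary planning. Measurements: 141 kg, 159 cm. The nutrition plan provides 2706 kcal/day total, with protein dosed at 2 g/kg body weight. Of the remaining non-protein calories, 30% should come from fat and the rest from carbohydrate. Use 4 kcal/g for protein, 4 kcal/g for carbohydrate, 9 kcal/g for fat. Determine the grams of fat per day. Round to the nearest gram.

53 g/day

Protein = 2 × 141 = 282 g → 282 × 4 = 1128 kcal.
Non-protein calories = 2706 − 1128 = 1578 kcal.
Fat: 30% × 1578 = 473.4 kcal; carbohydrate: 1104.6 kcal.
Fat: 473.4 kcal ÷ 9 kcal/g = 52.6 g.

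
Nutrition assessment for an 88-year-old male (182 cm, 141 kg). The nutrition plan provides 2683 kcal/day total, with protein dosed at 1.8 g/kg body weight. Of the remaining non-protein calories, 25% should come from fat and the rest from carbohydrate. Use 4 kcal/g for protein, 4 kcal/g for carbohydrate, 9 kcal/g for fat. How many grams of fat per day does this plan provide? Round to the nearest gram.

Protein = 1.8 × 141 = 253.8 g → 253.8 × 4 = 1015.2 kcal.
Non-protein calories = 2683 − 1015.2 = 1667.8 kcal.
Fat: 25% × 1667.8 = 416.95 kcal; carbohydrate: 1250.85 kcal.
Fat: 416.95 kcal ÷ 9 kcal/g = 46.3278 g.

46 g/day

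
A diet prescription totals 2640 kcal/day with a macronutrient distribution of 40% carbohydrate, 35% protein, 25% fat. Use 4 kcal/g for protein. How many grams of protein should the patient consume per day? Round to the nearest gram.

231 g/day

Protein energy = 35% × 2640 = 924 kcal.
At 4 kcal/g: 924 ÷ 4 = 231 g.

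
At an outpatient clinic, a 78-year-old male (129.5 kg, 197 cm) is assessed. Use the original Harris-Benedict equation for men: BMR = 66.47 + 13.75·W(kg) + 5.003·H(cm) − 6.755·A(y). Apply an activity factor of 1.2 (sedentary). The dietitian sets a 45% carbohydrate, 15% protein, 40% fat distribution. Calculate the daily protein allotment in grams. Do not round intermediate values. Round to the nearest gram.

Harris-Benedict: BMR = 66.47 + 13.75(129.5) + 5.003(197) − 6.755(78) = 2305.796 kcal/day.
TEE = 2305.796 × 1.2 = 2766.9552 kcal/day.
Protein energy = 15% × 2766.9552 = 415.0433 kcal.
Protein = 415.0433 ÷ 4 kcal/g = 103.7608 g.

104 g/day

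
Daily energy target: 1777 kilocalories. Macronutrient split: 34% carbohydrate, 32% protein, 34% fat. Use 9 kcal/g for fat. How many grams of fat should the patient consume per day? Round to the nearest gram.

Fat energy = 34% × 1777 = 604.18 kcal.
At 9 kcal/g: 604.18 ÷ 9 = 67.1311 g.

67 g/day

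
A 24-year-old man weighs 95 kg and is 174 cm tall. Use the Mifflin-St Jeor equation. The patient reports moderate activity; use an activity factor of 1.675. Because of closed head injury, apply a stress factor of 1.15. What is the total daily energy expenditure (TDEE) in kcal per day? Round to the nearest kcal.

Mifflin-St Jeor (male): BMR = 10(95) + 6.25(174) − 5(24) + 5 = 950 + 1087.5 − 120 + 5 = 1922.5 kcal/day.
TEE = BMR × activity factor = 1922.5 × 1.675 = 3220.1875 kcal/day.
Apply stress factor: 3220.1875 × 1.15 = 3703.2156 kcal/day.

3703 kcal per day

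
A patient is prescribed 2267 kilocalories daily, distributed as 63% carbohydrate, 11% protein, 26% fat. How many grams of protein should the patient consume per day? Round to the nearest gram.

62 g/day

Protein energy = 11% × 2267 = 249.37 kcal.
At 4 kcal/g: 249.37 ÷ 4 = 62.3425 g.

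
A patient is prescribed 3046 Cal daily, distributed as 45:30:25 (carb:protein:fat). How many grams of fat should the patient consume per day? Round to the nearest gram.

85 g/day

Fat energy = 25% × 3046 = 761.5 kcal.
At 9 kcal/g: 761.5 ÷ 9 = 84.6111 g.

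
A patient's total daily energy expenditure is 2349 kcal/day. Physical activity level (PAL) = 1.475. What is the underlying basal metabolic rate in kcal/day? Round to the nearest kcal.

BMR = TEE ÷ activity factor = 2349 ÷ 1.475 = 1592.5424 kcal/day.

1593 kcal/day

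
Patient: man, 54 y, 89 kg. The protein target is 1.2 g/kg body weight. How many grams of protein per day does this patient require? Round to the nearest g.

107 g/day

Protein = 1.2 g/kg × 89 kg = 106.8 g/day.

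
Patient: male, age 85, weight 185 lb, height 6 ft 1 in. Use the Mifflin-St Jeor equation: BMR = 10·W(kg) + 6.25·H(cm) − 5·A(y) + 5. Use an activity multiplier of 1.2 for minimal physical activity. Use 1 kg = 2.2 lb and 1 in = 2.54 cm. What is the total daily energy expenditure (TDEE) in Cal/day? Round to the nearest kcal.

Convert to metric: weight = 185 ÷ 2.2 = 84.0909 kg; height = (6×12 + 1) × 2.54 = 73 × 2.54 = 185.42 cm.
Mifflin-St Jeor (male): BMR = 10(84.0909) + 6.25(185.42) − 5(85) + 5 = 840.9091 + 1158.875 − 425 + 5 = 1579.7841 kcal/day.
TEE = BMR × activity factor = 1579.7841 × 1.2 = 1895.7409 kcal/day.

1896 Cal/day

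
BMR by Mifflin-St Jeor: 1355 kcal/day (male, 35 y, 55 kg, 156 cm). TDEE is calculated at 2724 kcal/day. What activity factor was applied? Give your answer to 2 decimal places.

Activity factor = TEE ÷ BMR = 2724 ÷ 1355 = 2.01.

2.01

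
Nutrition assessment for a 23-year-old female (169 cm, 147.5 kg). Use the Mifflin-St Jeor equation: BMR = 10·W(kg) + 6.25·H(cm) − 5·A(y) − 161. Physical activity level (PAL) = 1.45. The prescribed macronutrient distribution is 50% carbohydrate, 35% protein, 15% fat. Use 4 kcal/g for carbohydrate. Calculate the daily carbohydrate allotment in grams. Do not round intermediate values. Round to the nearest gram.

409 g/day

Mifflin-St Jeor (female): BMR = 10(147.5) + 6.25(169) − 5(23) − 161 = 1475 + 1056.25 − 115 − 161 = 2255.25 kcal/day.
TEE = 2255.25 × 1.45 = 3270.1125 kcal/day.
Carbohydrate energy = 50% × 3270.1125 = 1635.0563 kcal.
Carbohydrate = 1635.0563 ÷ 4 kcal/g = 408.7641 g.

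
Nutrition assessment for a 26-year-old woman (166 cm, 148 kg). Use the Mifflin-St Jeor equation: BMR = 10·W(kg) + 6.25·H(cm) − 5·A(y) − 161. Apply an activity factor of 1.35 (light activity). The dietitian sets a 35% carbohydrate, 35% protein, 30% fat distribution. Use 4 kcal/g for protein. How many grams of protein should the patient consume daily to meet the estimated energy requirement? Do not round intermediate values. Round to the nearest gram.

Mifflin-St Jeor (female): BMR = 10(148) + 6.25(166) − 5(26) − 161 = 1480 + 1037.5 − 130 − 161 = 2226.5 kcal/day.
TEE = 2226.5 × 1.35 = 3005.775 kcal/day.
Protein energy = 35% × 3005.775 = 1052.0213 kcal.
Protein = 1052.0213 ÷ 4 kcal/g = 263.0053 g.

263 g/day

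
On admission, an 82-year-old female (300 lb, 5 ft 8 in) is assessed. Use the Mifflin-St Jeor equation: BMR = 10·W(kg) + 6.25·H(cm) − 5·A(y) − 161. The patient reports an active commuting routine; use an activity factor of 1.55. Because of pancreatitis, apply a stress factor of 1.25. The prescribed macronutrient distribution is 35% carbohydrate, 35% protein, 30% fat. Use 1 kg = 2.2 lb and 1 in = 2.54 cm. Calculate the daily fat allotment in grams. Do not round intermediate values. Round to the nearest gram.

Convert to metric: weight = 300 ÷ 2.2 = 136.3636 kg; height = (5×12 + 8) × 2.54 = 68 × 2.54 = 172.72 cm.
Mifflin-St Jeor (female): BMR = 10(136.3636) + 6.25(172.72) − 5(82) − 161 = 1363.6364 + 1079.5 − 410 − 161 = 1872.1364 kcal/day.
TEE = 1872.1364 × 1.55 = 2901.8114 kcal/day.
With stress factor 1.25: 2901.8114 × 1.25 = 3627.2642 kcal/day.
Fat energy = 30% × 3627.2642 = 1088.1793 kcal.
Fat = 1088.1793 ÷ 9 kcal/g = 120.9088 g.

121 g/day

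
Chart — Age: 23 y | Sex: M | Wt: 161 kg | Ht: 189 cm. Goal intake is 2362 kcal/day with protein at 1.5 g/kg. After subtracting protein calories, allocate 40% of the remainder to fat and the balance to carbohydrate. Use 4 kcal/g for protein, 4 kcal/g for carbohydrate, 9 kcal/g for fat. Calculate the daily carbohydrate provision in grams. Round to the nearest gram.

Protein = 1.5 × 161 = 241.5 g → 241.5 × 4 = 966 kcal.
Non-protein calories = 2362 − 966 = 1396 kcal.
Fat: 40% × 1396 = 558.4 kcal; carbohydrate: 837.6 kcal.
Carbohydrate: 837.6 kcal ÷ 4 kcal/g = 209.4 g.

209 g/day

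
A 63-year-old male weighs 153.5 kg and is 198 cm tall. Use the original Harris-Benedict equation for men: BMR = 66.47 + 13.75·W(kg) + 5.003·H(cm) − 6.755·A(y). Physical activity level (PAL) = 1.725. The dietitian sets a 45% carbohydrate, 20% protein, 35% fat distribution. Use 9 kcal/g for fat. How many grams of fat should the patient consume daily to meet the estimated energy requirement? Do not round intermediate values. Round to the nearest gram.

Harris-Benedict: BMR = 66.47 + 13.75(153.5) + 5.003(198) − 6.755(63) = 2742.124 kcal/day.
TEE = 2742.124 × 1.725 = 4730.1639 kcal/day.
Fat energy = 35% × 4730.1639 = 1655.5574 kcal.
Fat = 1655.5574 ÷ 9 kcal/g = 183.9508 g.

184 g/day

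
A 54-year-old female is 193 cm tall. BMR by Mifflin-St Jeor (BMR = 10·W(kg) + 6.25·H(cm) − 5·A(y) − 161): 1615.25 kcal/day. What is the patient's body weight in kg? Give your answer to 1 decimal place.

84.0 kg

1615.25 = 10·W + 6.25(193) − 5(54) − 161
10·W = 1615.25 − 775.25 = 840, so W = 84 kg.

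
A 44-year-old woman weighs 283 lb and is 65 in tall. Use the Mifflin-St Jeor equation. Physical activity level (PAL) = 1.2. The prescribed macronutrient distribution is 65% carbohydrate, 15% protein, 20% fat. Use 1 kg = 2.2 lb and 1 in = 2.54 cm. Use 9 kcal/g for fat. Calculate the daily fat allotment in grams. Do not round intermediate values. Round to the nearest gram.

52 g/day

Convert to metric: weight = 283 ÷ 2.2 = 128.6364 kg; height = 65 × 2.54 = 165.1 cm.
Mifflin-St Jeor (female): BMR = 10(128.6364) + 6.25(165.1) − 5(44) − 161 = 1286.3636 + 1031.875 − 220 − 161 = 1937.2386 kcal/day.
TEE = 1937.2386 × 1.2 = 2324.6864 kcal/day.
Fat energy = 20% × 2324.6864 = 464.9373 kcal.
Fat = 464.9373 ÷ 9 kcal/g = 51.6597 g.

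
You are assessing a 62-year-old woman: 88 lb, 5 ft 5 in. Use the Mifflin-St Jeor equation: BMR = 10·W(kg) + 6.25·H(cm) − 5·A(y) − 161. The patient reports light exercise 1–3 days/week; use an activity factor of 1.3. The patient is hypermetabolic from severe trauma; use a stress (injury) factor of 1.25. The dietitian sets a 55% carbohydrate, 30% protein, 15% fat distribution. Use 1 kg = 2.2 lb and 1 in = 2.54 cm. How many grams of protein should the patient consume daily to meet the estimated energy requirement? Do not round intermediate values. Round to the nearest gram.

117 g/day

Convert to metric: weight = 88 ÷ 2.2 = 40 kg; height = (5×12 + 5) × 2.54 = 65 × 2.54 = 165.1 cm.
Mifflin-St Jeor (female): BMR = 10(40) + 6.25(165.1) − 5(62) − 161 = 400 + 1031.875 − 310 − 161 = 960.875 kcal/day.
TEE = 960.875 × 1.3 = 1249.1375 kcal/day.
With stress factor 1.25: 1249.1375 × 1.25 = 1561.4219 kcal/day.
Protein energy = 30% × 1561.4219 = 468.4266 kcal.
Protein = 468.4266 ÷ 4 kcal/g = 117.1066 g.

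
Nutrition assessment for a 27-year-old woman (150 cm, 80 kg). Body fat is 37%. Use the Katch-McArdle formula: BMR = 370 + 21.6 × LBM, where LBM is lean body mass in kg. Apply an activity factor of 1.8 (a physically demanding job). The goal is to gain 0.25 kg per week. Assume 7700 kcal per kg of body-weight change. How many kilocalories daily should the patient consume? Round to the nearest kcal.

LBM = 80 × (1 − 0.37) = 50.4 kg. Katch-McArdle: BMR = 370 + 21.6 × 50.4 = 1458.64 kcal/day.
TEE = 1458.64 × 1.8 = 2625.552 kcal/day.
Required daily surplus = 0.25 × 7700 ÷ 7 = 275 kcal/day.
Target intake = 2625.552 + 275 = 2900.552 kcal/day.

2901 kilocalories daily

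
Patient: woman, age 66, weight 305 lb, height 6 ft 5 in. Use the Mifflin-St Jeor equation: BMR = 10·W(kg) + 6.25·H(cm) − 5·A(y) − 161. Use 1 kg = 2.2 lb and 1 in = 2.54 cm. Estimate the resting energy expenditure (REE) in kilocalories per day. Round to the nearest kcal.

Convert to metric: weight = 305 ÷ 2.2 = 138.6364 kg; height = (6×12 + 5) × 2.54 = 77 × 2.54 = 195.58 cm.
Mifflin-St Jeor (female): BMR = 10(138.6364) + 6.25(195.58) − 5(66) − 161 = 1386.3636 + 1222.375 − 330 − 161 = 2117.7386 kcal/day.

2118 kilocalories per day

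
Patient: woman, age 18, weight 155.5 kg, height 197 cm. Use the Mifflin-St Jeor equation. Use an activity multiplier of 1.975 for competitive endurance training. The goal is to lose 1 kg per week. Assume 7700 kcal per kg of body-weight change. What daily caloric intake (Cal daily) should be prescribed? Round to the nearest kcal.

Mifflin-St Jeor (female): BMR = 10(155.5) + 6.25(197) − 5(18) − 161 = 1555 + 1231.25 − 90 − 161 = 2535.25 kcal/day.
TEE = 2535.25 × 1.975 = 5007.1188 kcal/day.
Required daily deficit = 1 × 7700 ÷ 7 = 1100 kcal/day.
Target intake = 5007.1188 − 1100 = 3907.1188 kcal/day.

3907 Cal daily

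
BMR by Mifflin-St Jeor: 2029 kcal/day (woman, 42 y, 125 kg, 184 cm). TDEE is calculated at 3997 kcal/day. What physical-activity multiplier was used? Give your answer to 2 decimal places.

Activity factor = TEE ÷ BMR = 3997 ÷ 2029 = 1.97.

1.97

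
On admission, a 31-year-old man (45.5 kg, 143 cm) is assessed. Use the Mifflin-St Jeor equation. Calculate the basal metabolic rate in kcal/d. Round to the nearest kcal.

1199 kcal/d

Mifflin-St Jeor (male): BMR = 10(45.5) + 6.25(143) − 5(31) + 5 = 455 + 893.75 − 155 + 5 = 1198.75 kcal/day.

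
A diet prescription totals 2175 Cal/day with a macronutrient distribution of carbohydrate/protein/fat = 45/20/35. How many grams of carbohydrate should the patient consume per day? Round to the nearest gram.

245 g/day

Carbohydrate energy = 45% × 2175 = 978.75 kcal.
At 4 kcal/g: 978.75 ÷ 4 = 244.6875 g.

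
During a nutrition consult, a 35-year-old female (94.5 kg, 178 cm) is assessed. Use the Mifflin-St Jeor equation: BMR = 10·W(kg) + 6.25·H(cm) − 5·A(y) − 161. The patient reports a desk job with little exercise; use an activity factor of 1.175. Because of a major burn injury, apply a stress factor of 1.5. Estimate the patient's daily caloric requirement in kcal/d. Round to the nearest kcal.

3034 kcal/d

Mifflin-St Jeor (female): BMR = 10(94.5) + 6.25(178) − 5(35) − 161 = 945 + 1112.5 − 175 − 161 = 1721.5 kcal/day.
TEE = BMR × activity factor = 1721.5 × 1.175 = 2022.7625 kcal/day.
Apply stress factor: 2022.7625 × 1.5 = 3034.1438 kcal/day.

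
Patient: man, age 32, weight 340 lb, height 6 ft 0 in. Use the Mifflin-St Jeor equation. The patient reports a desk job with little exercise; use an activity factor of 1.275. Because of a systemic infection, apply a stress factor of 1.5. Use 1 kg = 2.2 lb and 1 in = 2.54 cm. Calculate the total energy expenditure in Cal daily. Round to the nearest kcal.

4845 Cal daily

Convert to metric: weight = 340 ÷ 2.2 = 154.5455 kg; height = (6×12 + 0) × 2.54 = 72 × 2.54 = 182.88 cm.
Mifflin-St Jeor (male): BMR = 10(154.5455) + 6.25(182.88) − 5(32) + 5 = 1545.4545 + 1143 − 160 + 5 = 2533.4545 kcal/day.
TEE = BMR × activity factor = 2533.4545 × 1.275 = 3230.1545 kcal/day.
Apply stress factor: 3230.1545 × 1.5 = 4845.2318 kcal/day.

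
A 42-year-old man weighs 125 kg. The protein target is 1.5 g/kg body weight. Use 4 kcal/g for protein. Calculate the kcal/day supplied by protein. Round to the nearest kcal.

750 kcal/day

Protein = 1.5 g/kg × 125 kg = 187.5 g/day.
Protein energy = 187.5 g × 4 kcal/g = 750 kcal/day.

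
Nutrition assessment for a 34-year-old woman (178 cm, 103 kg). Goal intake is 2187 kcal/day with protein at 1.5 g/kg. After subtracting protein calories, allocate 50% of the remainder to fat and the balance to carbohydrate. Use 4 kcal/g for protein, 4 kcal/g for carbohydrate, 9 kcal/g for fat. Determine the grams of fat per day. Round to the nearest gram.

Protein = 1.5 × 103 = 154.5 g → 154.5 × 4 = 618 kcal.
Non-protein calories = 2187 − 618 = 1569 kcal.
Fat: 50% × 1569 = 784.5 kcal; carbohydrate: 784.5 kcal.
Fat: 784.5 kcal ÷ 9 kcal/g = 87.1667 g.

87 g/day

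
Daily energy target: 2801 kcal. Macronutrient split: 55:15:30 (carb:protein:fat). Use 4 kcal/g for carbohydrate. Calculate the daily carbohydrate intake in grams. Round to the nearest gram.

Carbohydrate energy = 55% × 2801 = 1540.55 kcal.
At 4 kcal/g: 1540.55 ÷ 4 = 385.1375 g.

385 g/day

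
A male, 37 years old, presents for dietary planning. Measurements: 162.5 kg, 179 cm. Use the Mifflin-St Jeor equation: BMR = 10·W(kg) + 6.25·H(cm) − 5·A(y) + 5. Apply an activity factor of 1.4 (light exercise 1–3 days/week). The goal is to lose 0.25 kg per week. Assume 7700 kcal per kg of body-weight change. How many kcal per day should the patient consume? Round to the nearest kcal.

3314 kcal per day

Mifflin-St Jeor (male): BMR = 10(162.5) + 6.25(179) − 5(37) + 5 = 1625 + 1118.75 − 185 + 5 = 2563.75 kcal/day.
TEE = 2563.75 × 1.4 = 3589.25 kcal/day.
Required daily deficit = 0.25 × 7700 ÷ 7 = 275 kcal/day.
Target intake = 3589.25 − 275 = 3314.25 kcal/day.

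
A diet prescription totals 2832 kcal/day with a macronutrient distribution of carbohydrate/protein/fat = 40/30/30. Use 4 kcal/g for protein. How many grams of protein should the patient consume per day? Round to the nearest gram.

Protein energy = 30% × 2832 = 849.6 kcal.
At 4 kcal/g: 849.6 ÷ 4 = 212.4 g.

212 g/day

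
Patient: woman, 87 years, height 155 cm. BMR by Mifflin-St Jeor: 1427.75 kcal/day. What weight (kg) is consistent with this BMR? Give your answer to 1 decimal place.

105.5 kg

1427.75 = 10·W + 6.25(155) − 5(87) − 161
10·W = 1427.75 − 372.75 = 1055, so W = 105.5 kg.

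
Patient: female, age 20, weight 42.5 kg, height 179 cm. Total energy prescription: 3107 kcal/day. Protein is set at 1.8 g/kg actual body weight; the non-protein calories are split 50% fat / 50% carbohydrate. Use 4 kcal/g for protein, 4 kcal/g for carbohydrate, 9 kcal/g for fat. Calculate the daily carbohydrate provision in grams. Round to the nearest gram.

350 g/day

Protein = 1.8 × 42.5 = 76.5 g → 76.5 × 4 = 306 kcal.
Non-protein calories = 3107 − 306 = 2801 kcal.
Fat: 50% × 2801 = 1400.5 kcal; carbohydrate: 1400.5 kcal.
Carbohydrate: 1400.5 kcal ÷ 4 kcal/g = 350.125 g.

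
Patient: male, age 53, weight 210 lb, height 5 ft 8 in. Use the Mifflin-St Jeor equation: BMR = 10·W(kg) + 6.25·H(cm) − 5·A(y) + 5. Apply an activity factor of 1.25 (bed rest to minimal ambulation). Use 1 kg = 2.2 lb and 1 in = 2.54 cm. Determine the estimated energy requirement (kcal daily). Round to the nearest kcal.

Convert to metric: weight = 210 ÷ 2.2 = 95.4545 kg; height = (5×12 + 8) × 2.54 = 68 × 2.54 = 172.72 cm.
Mifflin-St Jeor (male): BMR = 10(95.4545) + 6.25(172.72) − 5(53) + 5 = 954.5455 + 1079.5 − 265 + 5 = 1774.0455 kcal/day.
TEE = BMR × activity factor = 1774.0455 × 1.25 = 2217.5568 kcal/day.

2218 kcal daily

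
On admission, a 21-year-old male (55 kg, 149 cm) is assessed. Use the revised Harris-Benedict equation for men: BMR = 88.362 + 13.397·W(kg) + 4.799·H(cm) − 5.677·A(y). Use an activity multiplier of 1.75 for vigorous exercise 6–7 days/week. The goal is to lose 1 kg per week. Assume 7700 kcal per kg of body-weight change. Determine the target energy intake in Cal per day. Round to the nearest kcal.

Harris-Benedict: BMR = 88.362 + 13.397(55) + 4.799(149) − 5.677(21) = 1421.031 kcal/day.
TEE = 1421.031 × 1.75 = 2486.8043 kcal/day.
Required daily deficit = 1 × 7700 ÷ 7 = 1100 kcal/day.
Target intake = 2486.8043 − 1100 = 1386.8043 kcal/day.

1387 Cal per day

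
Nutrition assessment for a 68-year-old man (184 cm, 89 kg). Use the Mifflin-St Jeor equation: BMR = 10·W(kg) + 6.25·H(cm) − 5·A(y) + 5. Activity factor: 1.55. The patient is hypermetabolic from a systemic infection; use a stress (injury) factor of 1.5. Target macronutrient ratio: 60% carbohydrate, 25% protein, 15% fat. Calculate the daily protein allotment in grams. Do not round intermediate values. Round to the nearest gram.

248 g/day

Mifflin-St Jeor (male): BMR = 10(89) + 6.25(184) − 5(68) + 5 = 890 + 1150 − 340 + 5 = 1705 kcal/day.
TEE = 1705 × 1.55 = 2642.75 kcal/day.
With stress factor 1.5: 2642.75 × 1.5 = 3964.125 kcal/day.
Protein energy = 25% × 3964.125 = 991.0313 kcal.
Protein = 991.0313 ÷ 4 kcal/g = 247.7578 g.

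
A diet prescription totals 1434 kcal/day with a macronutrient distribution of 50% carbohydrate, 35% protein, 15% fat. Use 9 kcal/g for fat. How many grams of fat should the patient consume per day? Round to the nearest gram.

24 g/day

Fat energy = 15% × 1434 = 215.1 kcal.
At 9 kcal/g: 215.1 ÷ 9 = 23.9 g.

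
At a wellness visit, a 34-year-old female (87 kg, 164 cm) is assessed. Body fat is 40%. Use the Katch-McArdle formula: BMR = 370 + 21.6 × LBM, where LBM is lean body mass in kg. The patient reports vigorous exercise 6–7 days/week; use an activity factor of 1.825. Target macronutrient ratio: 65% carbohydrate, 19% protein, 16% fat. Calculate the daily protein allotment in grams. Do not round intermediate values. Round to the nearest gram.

130 g/day

LBM = 87 × (1 − 0.4) = 52.2 kg. Katch-McArdle: BMR = 370 + 21.6 × 52.2 = 1497.52 kcal/day.
TEE = 1497.52 × 1.825 = 2732.974 kcal/day.
Protein energy = 19% × 2732.974 = 519.2651 kcal.
Protein = 519.2651 ÷ 4 kcal/g = 129.8163 g.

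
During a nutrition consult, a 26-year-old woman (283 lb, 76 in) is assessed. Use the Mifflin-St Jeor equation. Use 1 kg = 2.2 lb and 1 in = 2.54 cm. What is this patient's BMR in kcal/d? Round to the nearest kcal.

2202 kcal/d

Convert to metric: weight = 283 ÷ 2.2 = 128.6364 kg; height = 76 × 2.54 = 193.04 cm.
Mifflin-St Jeor (female): BMR = 10(128.6364) + 6.25(193.04) − 5(26) − 161 = 1286.3636 + 1206.5 − 130 − 161 = 2201.8636 kcal/day.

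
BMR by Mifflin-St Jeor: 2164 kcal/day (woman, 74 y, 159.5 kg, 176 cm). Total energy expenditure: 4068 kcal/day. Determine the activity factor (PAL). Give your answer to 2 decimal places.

1.88

Activity factor = TEE ÷ BMR = 4068 ÷ 2164 = 1.88.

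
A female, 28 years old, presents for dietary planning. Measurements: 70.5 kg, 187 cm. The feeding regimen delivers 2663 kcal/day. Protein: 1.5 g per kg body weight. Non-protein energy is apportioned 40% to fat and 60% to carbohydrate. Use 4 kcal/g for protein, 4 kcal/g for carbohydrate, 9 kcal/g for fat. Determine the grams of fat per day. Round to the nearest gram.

Protein = 1.5 × 70.5 = 105.75 g → 105.75 × 4 = 423 kcal.
Non-protein calories = 2663 − 423 = 2240 kcal.
Fat: 40% × 2240 = 896 kcal; carbohydrate: 1344 kcal.
Fat: 896 kcal ÷ 9 kcal/g = 99.5556 g.

100 g/day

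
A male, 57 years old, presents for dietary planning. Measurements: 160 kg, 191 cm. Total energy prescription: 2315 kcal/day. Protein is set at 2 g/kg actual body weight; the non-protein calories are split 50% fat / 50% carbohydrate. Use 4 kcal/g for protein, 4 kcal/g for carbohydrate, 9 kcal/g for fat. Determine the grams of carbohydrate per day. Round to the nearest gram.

Protein = 2 × 160 = 320 g → 320 × 4 = 1280 kcal.
Non-protein calories = 2315 − 1280 = 1035 kcal.
Fat: 50% × 1035 = 517.5 kcal; carbohydrate: 517.5 kcal.
Carbohydrate: 517.5 kcal ÷ 4 kcal/g = 129.375 g.

129 g/day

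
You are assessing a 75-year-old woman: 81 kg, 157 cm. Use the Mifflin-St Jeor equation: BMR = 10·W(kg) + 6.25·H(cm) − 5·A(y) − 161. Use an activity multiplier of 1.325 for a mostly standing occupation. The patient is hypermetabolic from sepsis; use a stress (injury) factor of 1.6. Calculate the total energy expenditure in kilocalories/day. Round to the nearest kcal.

Mifflin-St Jeor (female): BMR = 10(81) + 6.25(157) − 5(75) − 161 = 810 + 981.25 − 375 − 161 = 1255.25 kcal/day.
TEE = BMR × activity factor = 1255.25 × 1.325 = 1663.2063 kcal/day.
Apply stress factor: 1663.2063 × 1.6 = 2661.13 kcal/day.

2661 kilocalories/day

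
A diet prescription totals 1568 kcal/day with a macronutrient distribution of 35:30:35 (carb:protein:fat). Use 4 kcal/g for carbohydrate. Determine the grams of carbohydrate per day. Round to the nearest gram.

Carbohydrate energy = 35% × 1568 = 548.8 kcal.
At 4 kcal/g: 548.8 ÷ 4 = 137.2 g.

137 g/day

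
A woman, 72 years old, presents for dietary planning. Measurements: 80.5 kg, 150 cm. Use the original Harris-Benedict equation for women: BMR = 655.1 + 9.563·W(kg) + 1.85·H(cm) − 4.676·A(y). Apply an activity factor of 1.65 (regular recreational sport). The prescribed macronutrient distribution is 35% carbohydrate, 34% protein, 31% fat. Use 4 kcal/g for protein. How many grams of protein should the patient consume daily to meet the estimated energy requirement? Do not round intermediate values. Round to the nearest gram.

Harris-Benedict: BMR = 655.1 + 9.563(80.5) + 1.85(150) − 4.676(72) = 1365.7495 kcal/day.
TEE = 1365.7495 × 1.65 = 2253.4867 kcal/day.
Protein energy = 34% × 2253.4867 = 766.1855 kcal.
Protein = 766.1855 ÷ 4 kcal/g = 191.5464 g.

192 g/day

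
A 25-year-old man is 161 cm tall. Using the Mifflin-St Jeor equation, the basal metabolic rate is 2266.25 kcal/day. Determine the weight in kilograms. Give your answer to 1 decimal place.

2266.25 = 10·W + 6.25(161) − 5(25) + 5
10·W = 2266.25 − 886.25 = 1380, so W = 138 kg.

138.0 kg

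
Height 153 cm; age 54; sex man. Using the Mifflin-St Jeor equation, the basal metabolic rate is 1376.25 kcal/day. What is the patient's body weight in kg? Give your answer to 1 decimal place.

1376.25 = 10·W + 6.25(153) − 5(54) + 5
10·W = 1376.25 − 691.25 = 685, so W = 68.5 kg.

68.5 kg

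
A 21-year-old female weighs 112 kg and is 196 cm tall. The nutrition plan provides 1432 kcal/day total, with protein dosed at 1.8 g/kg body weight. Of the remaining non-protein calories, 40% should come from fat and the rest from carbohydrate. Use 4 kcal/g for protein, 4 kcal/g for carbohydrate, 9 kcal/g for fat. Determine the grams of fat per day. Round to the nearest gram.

28 g/day

Protein = 1.8 × 112 = 201.6 g → 201.6 × 4 = 806.4 kcal.
Non-protein calories = 1432 − 806.4 = 625.6 kcal.
Fat: 40% × 625.6 = 250.24 kcal; carbohydrate: 375.36 kcal.
Fat: 250.24 kcal ÷ 9 kcal/g = 27.8044 g.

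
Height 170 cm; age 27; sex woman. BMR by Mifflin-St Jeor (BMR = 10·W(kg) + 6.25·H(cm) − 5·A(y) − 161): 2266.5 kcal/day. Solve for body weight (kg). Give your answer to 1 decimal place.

2266.5 = 10·W + 6.25(170) − 5(27) − 161
10·W = 2266.5 − 766.5 = 1500, so W = 150 kg.

150.0 kg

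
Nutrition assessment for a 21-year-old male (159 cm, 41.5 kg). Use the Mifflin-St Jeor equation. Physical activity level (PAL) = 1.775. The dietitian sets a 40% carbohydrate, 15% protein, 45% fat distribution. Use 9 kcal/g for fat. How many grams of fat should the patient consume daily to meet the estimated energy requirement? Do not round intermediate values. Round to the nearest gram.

Mifflin-St Jeor (male): BMR = 10(41.5) + 6.25(159) − 5(21) + 5 = 415 + 993.75 − 105 + 5 = 1308.75 kcal/day.
TEE = 1308.75 × 1.775 = 2323.0313 kcal/day.
Fat energy = 45% × 2323.0313 = 1045.3641 kcal.
Fat = 1045.3641 ÷ 9 kcal/g = 116.1516 g.

116 g/day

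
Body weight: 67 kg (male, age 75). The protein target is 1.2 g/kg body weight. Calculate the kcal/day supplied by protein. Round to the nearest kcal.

Protein = 1.2 g/kg × 67 kg = 80.4 g/day.
Protein energy = 80.4 g × 4 kcal/g = 321.6 kcal/day.

322 kcal/day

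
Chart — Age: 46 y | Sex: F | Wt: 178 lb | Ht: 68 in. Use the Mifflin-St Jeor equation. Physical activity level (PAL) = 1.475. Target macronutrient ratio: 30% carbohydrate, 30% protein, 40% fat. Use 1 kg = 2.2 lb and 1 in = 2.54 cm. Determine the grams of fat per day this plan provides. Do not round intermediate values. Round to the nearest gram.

Convert to metric: weight = 178 ÷ 2.2 = 80.9091 kg; height = 68 × 2.54 = 172.72 cm.
Mifflin-St Jeor (female): BMR = 10(80.9091) + 6.25(172.72) − 5(46) − 161 = 809.0909 + 1079.5 − 230 − 161 = 1497.5909 kcal/day.
TEE = 1497.5909 × 1.475 = 2208.9466 kcal/day.
Fat energy = 40% × 2208.9466 = 883.5786 kcal.
Fat = 883.5786 ÷ 9 kcal/g = 98.1754 g.

98 g/day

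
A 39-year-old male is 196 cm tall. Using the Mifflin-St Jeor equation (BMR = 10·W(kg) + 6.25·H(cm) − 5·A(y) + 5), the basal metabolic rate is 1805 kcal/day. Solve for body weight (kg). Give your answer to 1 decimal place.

1805 = 10·W + 6.25(196) − 5(39) + 5
10·W = 1805 − 1035 = 770, so W = 77 kg.

77.0 kg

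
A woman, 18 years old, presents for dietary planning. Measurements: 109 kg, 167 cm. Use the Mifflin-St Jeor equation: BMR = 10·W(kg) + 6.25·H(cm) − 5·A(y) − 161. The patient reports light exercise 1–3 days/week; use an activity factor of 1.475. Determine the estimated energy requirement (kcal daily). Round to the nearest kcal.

2777 kcal daily

Mifflin-St Jeor (female): BMR = 10(109) + 6.25(167) − 5(18) − 161 = 1090 + 1043.75 − 90 − 161 = 1882.75 kcal/day.
TEE = BMR × activity factor = 1882.75 × 1.475 = 2777.0563 kcal/day.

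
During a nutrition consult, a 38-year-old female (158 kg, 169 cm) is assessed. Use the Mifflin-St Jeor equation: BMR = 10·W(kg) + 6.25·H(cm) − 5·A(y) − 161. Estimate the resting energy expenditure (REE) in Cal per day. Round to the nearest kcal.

Mifflin-St Jeor (female): BMR = 10(158) + 6.25(169) − 5(38) − 161 = 1580 + 1056.25 − 190 − 161 = 2285.25 kcal/day.

2285 Cal per day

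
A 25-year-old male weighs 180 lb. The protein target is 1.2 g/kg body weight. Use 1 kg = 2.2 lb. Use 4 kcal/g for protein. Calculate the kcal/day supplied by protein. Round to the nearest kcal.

393 kcal/day

Weight in kg = 180 ÷ 2.2 = 81.8182 kg.
Protein = 1.2 g/kg × 81.8182 kg = 98.1818 g/day.
Protein energy = 98.1818 g × 4 kcal/g = 392.7273 kcal/day.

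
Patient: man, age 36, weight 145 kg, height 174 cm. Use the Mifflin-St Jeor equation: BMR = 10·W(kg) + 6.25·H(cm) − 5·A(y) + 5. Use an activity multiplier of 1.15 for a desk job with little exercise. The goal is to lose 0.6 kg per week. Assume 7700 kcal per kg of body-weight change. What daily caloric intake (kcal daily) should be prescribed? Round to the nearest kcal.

Mifflin-St Jeor (male): BMR = 10(145) + 6.25(174) − 5(36) + 5 = 1450 + 1087.5 − 180 + 5 = 2362.5 kcal/day.
TEE = 2362.5 × 1.15 = 2716.875 kcal/day.
Required daily deficit = 0.6 × 7700 ÷ 7 = 660 kcal/day.
Target intake = 2716.875 − 660 = 2056.875 kcal/day.

2057 kcal daily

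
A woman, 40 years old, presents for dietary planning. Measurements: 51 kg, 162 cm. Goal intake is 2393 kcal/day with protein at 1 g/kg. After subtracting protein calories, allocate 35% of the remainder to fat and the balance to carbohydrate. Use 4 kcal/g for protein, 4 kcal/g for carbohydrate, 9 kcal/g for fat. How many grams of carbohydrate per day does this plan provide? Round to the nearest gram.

356 g/day

Protein = 1 × 51 = 51 g → 51 × 4 = 204 kcal.
Non-protein calories = 2393 − 204 = 2189 kcal.
Fat: 35% × 2189 = 766.15 kcal; carbohydrate: 1422.85 kcal.
Carbohydrate: 1422.85 kcal ÷ 4 kcal/g = 355.7125 g.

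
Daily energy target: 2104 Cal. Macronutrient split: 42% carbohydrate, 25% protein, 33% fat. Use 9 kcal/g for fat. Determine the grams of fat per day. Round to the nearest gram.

77 g/day

Fat energy = 33% × 2104 = 694.32 kcal.
At 9 kcal/g: 694.32 ÷ 9 = 77.1467 g.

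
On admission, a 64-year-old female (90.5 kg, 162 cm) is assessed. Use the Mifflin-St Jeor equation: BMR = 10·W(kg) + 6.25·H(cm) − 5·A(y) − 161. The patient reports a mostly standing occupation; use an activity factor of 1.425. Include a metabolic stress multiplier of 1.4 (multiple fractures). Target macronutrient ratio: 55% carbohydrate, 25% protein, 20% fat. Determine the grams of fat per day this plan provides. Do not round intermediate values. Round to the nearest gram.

64 g/day

Mifflin-St Jeor (female): BMR = 10(90.5) + 6.25(162) − 5(64) − 161 = 905 + 1012.5 − 320 − 161 = 1436.5 kcal/day.
TEE = 1436.5 × 1.425 = 2047.0125 kcal/day.
With stress factor 1.4: 2047.0125 × 1.4 = 2865.8175 kcal/day.
Fat energy = 20% × 2865.8175 = 573.1635 kcal.
Fat = 573.1635 ÷ 9 kcal/g = 63.6848 g.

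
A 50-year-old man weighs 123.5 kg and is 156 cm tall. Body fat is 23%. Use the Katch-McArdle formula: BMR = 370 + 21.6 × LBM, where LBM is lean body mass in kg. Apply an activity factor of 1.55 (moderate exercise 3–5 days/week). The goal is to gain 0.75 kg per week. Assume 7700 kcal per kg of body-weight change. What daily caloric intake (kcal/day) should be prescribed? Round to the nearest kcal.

4582 kcal/day

LBM = 123.5 × (1 − 0.23) = 95.095 kg. Katch-McArdle: BMR = 370 + 21.6 × 95.095 = 2424.052 kcal/day.
TEE = 2424.052 × 1.55 = 3757.2806 kcal/day.
Required daily surplus = 0.75 × 7700 ÷ 7 = 825 kcal/day.
Target intake = 3757.2806 + 825 = 4582.2806 kcal/day.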